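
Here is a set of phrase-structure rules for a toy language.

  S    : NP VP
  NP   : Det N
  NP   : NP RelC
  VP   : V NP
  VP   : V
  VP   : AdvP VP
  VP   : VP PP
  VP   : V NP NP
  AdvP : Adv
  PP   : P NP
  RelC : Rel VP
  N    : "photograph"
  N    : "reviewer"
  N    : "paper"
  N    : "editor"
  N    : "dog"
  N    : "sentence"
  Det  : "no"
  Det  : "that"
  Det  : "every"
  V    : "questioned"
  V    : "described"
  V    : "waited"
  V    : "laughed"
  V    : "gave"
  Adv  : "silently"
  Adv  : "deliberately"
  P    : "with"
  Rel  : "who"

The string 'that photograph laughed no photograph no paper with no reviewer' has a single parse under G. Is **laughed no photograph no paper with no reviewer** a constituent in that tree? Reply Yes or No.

[S [NP [Det that] [N photograph]] [VP [VP [V laughed] [NP [Det no] [N photograph]] [NP [Det no] [N paper]]] [PP [P with] [NP [Det no] [N reviewer]]]]]
The words 'laughed no photograph no paper with no reviewer' are exhaustively dominated by a single VP node (built by VP → VP PP), so they form a constituent.

Yes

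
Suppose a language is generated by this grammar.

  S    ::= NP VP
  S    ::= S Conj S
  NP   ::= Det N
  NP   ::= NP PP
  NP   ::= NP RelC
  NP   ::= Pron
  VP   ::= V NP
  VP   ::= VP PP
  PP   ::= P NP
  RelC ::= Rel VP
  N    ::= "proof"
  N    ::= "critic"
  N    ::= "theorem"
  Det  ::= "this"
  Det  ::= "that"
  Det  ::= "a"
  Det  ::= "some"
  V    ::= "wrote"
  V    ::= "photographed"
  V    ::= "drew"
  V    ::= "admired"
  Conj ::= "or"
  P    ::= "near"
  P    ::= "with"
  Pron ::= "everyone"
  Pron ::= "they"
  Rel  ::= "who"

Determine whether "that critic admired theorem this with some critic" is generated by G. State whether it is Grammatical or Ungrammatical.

A V word can never sit immediately before an N word in any string this grammar generates, so the substring 'admired theorem' rules out a derivation.

Ungrammatical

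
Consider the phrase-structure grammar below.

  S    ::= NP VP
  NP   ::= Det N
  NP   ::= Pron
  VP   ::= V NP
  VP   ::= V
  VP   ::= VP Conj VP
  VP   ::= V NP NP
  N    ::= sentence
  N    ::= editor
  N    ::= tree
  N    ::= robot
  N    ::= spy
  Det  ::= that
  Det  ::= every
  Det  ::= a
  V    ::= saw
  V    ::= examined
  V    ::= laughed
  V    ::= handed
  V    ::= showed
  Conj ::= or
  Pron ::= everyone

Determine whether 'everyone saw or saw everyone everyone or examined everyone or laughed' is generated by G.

S
  NP
    Pron: everyone
  VP
    VP
      V: saw
    Conj: or
    VP
      VP
        V: saw
        NP
          Pron: everyone
        NP
          Pron: everyone
      Conj: or
      VP
        VP
          V: examined
          NP
            Pron: everyone
        Conj: or
        VP
          V: laughed
Each bracket corresponds to one application of a listed rule, so the string is derivable from S.

Grammatical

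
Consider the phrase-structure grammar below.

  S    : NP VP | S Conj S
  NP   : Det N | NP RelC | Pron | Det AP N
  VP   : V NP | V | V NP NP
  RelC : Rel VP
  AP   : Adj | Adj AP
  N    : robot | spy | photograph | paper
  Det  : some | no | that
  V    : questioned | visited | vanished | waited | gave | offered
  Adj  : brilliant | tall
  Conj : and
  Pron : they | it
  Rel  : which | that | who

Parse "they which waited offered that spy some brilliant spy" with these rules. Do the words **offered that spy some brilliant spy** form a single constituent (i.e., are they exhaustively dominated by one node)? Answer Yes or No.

Yes

[S [NP [NP [Pron they]] [RelC [Rel which] [VP [V waited]]]] [VP [V offered] [NP [Det that] [N spy]] [NP [Det some] [AP [Adj brilliant]] [N spy]]]]
The words 'offered that spy some brilliant spy' are exhaustively dominated by a single VP node (built by VP → V NP NP), so they form a constituent.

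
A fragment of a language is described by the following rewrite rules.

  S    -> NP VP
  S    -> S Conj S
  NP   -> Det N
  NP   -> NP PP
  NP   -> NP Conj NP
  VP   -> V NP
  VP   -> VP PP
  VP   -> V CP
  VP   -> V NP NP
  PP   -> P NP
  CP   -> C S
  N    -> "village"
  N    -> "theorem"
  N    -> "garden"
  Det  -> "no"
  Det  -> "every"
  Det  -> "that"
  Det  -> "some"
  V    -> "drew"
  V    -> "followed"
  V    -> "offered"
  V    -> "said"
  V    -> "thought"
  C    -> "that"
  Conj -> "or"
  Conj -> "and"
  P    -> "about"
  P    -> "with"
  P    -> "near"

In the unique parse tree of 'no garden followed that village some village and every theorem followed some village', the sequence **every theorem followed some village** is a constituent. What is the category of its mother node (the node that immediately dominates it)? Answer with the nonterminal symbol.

[S [S [NP [Det no] [N garden]] [VP [V followed] [NP [Det that] [N village]] [NP [Det some] [N village]]]] [Conj and] [S [NP [Det every] [N theorem]] [VP [V followed] [NP [Det some] [N village]]]]]
The span 'every theorem followed some village' is the S node built by S → NP VP.
Its mother is the S built by S → S Conj S.

S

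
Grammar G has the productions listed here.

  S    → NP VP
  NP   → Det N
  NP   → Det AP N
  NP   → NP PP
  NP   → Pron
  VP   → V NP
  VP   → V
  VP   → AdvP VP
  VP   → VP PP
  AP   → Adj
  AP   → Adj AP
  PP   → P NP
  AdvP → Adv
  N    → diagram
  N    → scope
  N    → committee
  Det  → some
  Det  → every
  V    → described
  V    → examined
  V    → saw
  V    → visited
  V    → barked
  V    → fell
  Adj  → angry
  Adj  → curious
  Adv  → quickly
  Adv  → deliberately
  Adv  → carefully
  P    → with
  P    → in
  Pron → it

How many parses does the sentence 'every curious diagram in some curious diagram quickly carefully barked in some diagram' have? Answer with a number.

Two of the 3 distinct bracketings:
[S [NP [NP [Det every] [AP [Adj curious]] [N diagram]] [PP [P in] [NP [Det some] [AP [Adj curious]] [N diagram]]]] [VP [AdvP [Adv quickly]] [VP [AdvP [Adv carefully]] [VP [VP [V barked]] [PP [P in] [NP [Det some] [N diagram]]]]]]]
[S [NP [NP [Det every] [AP [Adj curious]] [N diagram]] [PP [P in] [NP [Det some] [AP [Adj curious]] [N diagram]]]] [VP [AdvP [Adv quickly]] [VP [VP [AdvP [Adv carefully]] [VP [V barked]]] [PP [P in] [NP [Det some] [N diagram]]]]]]
The trees differ in how a recursive rule is bracketed over the same span.

3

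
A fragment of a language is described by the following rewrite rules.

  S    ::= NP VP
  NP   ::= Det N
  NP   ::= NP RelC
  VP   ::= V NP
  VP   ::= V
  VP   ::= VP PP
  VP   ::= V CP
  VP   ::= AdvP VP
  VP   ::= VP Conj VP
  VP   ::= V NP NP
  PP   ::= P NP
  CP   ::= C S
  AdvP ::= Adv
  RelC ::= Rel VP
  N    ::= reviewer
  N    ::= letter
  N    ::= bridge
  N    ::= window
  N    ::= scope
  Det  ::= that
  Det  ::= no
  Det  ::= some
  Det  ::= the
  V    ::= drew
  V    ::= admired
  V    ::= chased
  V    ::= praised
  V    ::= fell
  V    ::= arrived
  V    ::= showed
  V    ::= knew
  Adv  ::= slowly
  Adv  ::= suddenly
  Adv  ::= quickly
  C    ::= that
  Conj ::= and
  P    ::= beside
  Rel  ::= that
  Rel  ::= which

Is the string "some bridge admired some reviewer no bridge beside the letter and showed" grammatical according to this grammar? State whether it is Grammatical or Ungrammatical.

Grammatical

S
  NP
    Det: some
    N: bridge
  VP
    VP
      VP
        V: admired
        NP
          Det: some
          N: reviewer
        NP
          Det: no
          N: bridge
      PP
        P: beside
        NP
          Det: the
          N: letter
    Conj: and
    VP
      V: showed
The bracketing above is licensed at every node by one of the given productions, with S at the root.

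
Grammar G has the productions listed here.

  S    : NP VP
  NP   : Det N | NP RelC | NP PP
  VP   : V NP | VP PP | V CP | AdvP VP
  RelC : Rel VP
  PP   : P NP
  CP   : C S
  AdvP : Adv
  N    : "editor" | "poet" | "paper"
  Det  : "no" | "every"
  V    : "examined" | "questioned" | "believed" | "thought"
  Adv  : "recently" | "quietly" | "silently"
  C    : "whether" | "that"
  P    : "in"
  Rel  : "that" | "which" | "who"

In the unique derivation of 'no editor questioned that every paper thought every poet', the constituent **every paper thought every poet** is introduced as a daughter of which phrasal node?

CP

S
  NP
    Det: no
    N: editor
  VP
    V: questioned
    CP
      C: that
      S
        NP
          Det: every
          N: paper
        VP
          V: thought
          NP
            Det: every
            N: poet
The span 'every paper thought every poet' is the S node built by S → NP VP.
Its mother is the CP built by CP → C S.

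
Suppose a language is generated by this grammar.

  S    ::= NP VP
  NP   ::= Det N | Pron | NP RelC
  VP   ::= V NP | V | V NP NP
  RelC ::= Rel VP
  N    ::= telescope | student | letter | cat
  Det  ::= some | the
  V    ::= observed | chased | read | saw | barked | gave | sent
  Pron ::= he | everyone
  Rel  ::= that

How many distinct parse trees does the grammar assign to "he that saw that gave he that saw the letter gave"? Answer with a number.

3

Two of the 3 distinct bracketings:
[S [NP [NP [NP [Pron he]] [RelC [Rel that] [VP [V saw]]]] [RelC [Rel that] [VP [V gave] [NP [NP [Pron he]] [RelC [Rel that] [VP [V saw] [NP [Det the] [N letter]]]]]]]] [VP [V gave]]]
[S [NP [NP [NP [Pron he]] [RelC [Rel that] [VP [V saw]]]] [RelC [Rel that] [VP [V gave] [NP [NP [Pron he]] [RelC [Rel that] [VP [V saw]]]] [NP [Det the] [N letter]]]]] [VP [V gave]]]
The difference turns on whether VP → V NP is used at the relevant span, versus an alternative expansion of VP.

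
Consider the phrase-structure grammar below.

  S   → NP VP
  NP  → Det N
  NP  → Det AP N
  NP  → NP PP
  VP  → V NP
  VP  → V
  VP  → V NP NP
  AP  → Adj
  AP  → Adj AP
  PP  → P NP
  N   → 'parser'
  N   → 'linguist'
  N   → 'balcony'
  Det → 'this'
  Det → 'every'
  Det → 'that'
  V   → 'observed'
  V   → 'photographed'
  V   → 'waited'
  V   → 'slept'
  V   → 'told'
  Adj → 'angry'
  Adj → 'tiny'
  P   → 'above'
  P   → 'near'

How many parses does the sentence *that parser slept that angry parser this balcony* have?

1

[S [NP [Det that] [N parser]] [VP [V slept] [NP [Det that] [AP [Adj angry]] [N parser]] [NP [Det this] [N balcony]]]]
No rule offers an alternative attachment or grouping for any span, so this is the only derivation.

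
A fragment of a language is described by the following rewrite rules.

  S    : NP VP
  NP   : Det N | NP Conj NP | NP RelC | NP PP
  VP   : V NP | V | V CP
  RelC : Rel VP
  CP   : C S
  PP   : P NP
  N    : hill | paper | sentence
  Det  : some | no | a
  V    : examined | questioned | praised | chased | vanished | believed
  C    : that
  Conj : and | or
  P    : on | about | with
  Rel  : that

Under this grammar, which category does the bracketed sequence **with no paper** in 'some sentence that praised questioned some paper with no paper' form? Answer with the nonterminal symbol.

S
  NP
    NP
      Det: some
      N: sentence
    RelC
      Rel: that
      VP
        V: praised
  VP
    V: questioned
    NP
      NP
        Det: some
        N: paper
      PP
        P: with
        NP
          Det: no
          N: paper
The span 'with no paper' is the PP node built by PP → P NP.

PP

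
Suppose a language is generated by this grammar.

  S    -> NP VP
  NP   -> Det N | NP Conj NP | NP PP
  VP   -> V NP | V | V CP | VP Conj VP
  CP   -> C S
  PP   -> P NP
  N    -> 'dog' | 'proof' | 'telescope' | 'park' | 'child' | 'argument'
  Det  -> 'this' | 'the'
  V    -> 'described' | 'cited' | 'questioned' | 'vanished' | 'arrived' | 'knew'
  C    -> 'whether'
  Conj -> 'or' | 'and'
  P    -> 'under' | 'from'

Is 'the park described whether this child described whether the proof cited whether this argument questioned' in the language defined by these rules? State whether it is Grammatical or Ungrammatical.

Grammatical

S
  NP
    Det: the
    N: park
  VP
    V: described
    CP
      C: whether
      S
        NP
          Det: this
          N: child
        VP
          V: described
          CP
            C: whether
            S
              NP
                Det: the
                N: proof
              VP
                V: cited
                CP
                  C: whether
                  S
                    NP
                      Det: this
                      N: argument
                    VP
                      V: questioned
Each bracket corresponds to one application of a listed rule, so the string is derivable from S.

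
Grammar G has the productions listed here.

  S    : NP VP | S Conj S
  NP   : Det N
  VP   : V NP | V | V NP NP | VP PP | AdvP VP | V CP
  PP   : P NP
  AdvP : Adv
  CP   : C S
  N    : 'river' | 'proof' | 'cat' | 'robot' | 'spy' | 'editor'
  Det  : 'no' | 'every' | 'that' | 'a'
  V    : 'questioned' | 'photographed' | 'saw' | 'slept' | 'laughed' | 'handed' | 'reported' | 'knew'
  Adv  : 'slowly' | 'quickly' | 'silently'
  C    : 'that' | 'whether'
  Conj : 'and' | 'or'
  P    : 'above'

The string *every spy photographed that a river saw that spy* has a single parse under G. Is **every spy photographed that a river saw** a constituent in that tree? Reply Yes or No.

[S [NP [Det every] [N spy]] [VP [V photographed] [CP [C that] [S [NP [Det a] [N river]] [VP [V saw] [NP [Det that] [N spy]]]]]]]
The smallest constituent containing 'every spy photographed that a river saw' is the S spanning 'every spy photographed that a river saw that spy'; no single node in the tree dominates exactly the given words.

No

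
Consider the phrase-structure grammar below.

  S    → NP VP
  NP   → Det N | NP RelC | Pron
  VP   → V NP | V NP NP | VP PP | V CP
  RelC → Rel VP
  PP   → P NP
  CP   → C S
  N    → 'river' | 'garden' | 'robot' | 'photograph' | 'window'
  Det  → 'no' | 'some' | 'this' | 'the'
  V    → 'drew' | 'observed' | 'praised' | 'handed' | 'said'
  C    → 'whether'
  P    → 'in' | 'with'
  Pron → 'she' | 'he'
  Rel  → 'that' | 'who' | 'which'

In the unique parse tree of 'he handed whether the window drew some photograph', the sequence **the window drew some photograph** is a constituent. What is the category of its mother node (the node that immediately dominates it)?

[S [NP [Pron he]] [VP [V handed] [CP [C whether] [S [NP [Det the] [N window]] [VP [V drew] [NP [Det some] [N photograph]]]]]]]
The span 'the window drew some photograph' is the S node built by S → NP VP.
Its mother is the CP built by CP → C S.

CP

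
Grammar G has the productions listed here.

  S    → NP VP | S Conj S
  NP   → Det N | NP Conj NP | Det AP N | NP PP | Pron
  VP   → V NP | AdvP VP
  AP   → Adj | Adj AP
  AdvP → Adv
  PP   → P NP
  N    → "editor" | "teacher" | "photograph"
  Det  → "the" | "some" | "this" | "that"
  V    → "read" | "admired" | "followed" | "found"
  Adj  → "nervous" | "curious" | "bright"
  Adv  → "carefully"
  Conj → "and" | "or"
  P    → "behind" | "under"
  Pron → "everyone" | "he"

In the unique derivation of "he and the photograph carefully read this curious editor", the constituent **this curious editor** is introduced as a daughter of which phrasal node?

VP

S
  NP
    NP
      Pron: he
    Conj: and
    NP
      Det: the
      N: photograph
  VP
    AdvP
      Adv: carefully
    VP
      V: read
      NP
        Det: this
        AP
          Adj: curious
        N: editor
The span 'this curious editor' is the NP node built by NP → Det AP N.
Its mother is the VP built by VP → V NP.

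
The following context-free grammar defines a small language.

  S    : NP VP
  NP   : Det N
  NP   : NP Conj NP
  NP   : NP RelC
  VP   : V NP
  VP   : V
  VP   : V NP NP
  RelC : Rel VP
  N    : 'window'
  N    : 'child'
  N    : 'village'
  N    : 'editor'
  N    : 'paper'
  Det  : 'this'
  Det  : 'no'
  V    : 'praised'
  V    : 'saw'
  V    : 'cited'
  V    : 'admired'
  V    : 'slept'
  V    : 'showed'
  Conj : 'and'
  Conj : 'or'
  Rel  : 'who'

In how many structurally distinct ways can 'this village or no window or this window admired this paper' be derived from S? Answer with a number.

2

The two bracketings:
[S [NP [NP [Det this] [N village]] [Conj or] [NP [NP [Det no] [N window]] [Conj or] [NP [Det this] [N window]]]] [VP [V admired] [NP [Det this] [N paper]]]]
[S [NP [NP [NP [Det this] [N village]] [Conj or] [NP [Det no] [N window]]] [Conj or] [NP [Det this] [N window]]] [VP [V admired] [NP [Det this] [N paper]]]]
The trees differ in how a recursive rule is bracketed over the same span.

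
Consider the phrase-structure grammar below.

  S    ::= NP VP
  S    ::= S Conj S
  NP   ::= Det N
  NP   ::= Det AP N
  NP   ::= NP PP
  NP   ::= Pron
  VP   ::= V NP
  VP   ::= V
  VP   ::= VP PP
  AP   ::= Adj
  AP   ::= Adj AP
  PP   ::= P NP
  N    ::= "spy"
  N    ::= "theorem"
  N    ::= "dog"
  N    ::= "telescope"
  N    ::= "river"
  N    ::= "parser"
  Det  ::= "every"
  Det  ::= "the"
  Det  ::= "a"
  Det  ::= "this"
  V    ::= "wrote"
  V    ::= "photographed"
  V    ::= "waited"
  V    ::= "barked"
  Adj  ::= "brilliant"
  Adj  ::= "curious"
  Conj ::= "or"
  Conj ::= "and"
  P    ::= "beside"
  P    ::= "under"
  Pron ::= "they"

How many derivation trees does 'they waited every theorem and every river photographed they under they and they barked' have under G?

Two of the 4 distinct bracketings:
[S [S [NP [Pron they]] [VP [V waited] [NP [Det every] [N theorem]]]] [Conj and] [S [S [NP [Det every] [N river]] [VP [V photographed] [NP [NP [Pron they]] [PP [P under] [NP [Pron they]]]]]] [Conj and] [S [NP [Pron they]] [VP [V barked]]]]]
[S [S [NP [Pron they]] [VP [V waited] [NP [Det every] [N theorem]]]] [Conj and] [S [S [NP [Det every] [N river]] [VP [VP [V photographed] [NP [Pron they]]] [PP [P under] [NP [Pron they]]]]] [Conj and] [S [NP [Pron they]] [VP [V barked]]]]]
The difference turns on whether NP → NP PP is used at the relevant span, versus an alternative expansion of NP.

4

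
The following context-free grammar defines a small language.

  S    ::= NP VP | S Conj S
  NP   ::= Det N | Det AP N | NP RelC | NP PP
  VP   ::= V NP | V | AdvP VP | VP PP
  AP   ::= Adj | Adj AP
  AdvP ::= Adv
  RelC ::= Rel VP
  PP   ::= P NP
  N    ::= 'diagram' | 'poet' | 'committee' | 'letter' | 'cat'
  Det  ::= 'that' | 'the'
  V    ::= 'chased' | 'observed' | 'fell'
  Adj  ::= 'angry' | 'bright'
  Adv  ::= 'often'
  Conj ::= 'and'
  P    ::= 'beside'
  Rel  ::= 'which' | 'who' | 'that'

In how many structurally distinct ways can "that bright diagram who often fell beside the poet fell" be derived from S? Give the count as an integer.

3

Two of the 3 distinct bracketings:
[S [NP [NP [Det that] [AP [Adj bright]] [N diagram]] [RelC [Rel who] [VP [AdvP [Adv often]] [VP [VP [V fell]] [PP [P beside] [NP [Det the] [N poet]]]]]]] [VP [V fell]]]
[S [NP [NP [Det that] [AP [Adj bright]] [N diagram]] [RelC [Rel who] [VP [VP [AdvP [Adv often]] [VP [V fell]]] [PP [P beside] [NP [Det the] [N poet]]]]]] [VP [V fell]]]
The trees differ in how a recursive rule is bracketed over the same span.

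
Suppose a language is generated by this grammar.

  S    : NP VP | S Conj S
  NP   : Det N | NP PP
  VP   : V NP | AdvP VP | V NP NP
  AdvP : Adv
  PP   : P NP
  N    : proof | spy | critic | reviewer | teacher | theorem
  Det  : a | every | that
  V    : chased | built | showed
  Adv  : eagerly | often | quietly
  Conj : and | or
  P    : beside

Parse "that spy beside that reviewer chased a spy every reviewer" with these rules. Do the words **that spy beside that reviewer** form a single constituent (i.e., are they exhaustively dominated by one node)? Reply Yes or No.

Yes

[S [NP [NP [Det that] [N spy]] [PP [P beside] [NP [Det that] [N reviewer]]]] [VP [V chased] [NP [Det a] [N spy]] [NP [Det every] [N reviewer]]]]
The words 'that spy beside that reviewer' are exhaustively dominated by a single NP node (built by NP → NP PP), so they form a constituent.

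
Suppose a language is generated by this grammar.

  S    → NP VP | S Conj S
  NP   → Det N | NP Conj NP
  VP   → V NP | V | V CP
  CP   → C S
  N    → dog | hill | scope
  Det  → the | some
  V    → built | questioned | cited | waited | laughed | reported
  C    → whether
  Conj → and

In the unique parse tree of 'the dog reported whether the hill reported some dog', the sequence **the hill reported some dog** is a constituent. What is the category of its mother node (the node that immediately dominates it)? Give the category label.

CP

[S [NP [Det the] [N dog]] [VP [V reported] [CP [C whether] [S [NP [Det the] [N hill]] [VP [V reported] [NP [Det some] [N dog]]]]]]]
The span 'the hill reported some dog' is the S node built by S → NP VP.
Its mother is the CP built by CP → C S.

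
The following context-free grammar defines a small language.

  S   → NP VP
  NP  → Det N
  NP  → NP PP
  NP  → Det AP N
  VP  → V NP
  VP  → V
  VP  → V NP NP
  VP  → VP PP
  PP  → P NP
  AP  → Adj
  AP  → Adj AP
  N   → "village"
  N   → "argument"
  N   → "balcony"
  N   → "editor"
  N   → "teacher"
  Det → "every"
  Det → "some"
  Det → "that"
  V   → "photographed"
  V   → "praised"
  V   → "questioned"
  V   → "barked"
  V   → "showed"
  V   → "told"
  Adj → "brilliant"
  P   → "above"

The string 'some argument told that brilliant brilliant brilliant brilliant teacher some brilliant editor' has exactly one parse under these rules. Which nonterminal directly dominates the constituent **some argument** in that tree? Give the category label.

[S [NP [Det some] [N argument]] [VP [V told] [NP [Det that] [AP [Adj brilliant] [AP [Adj brilliant] [AP [Adj brilliant] [AP [Adj brilliant]]]]] [N teacher]] [NP [Det some] [AP [Adj brilliant]] [N editor]]]]
The span 'some argument' is the NP node built by NP → Det N.
Its mother is the S built by S → NP VP.

S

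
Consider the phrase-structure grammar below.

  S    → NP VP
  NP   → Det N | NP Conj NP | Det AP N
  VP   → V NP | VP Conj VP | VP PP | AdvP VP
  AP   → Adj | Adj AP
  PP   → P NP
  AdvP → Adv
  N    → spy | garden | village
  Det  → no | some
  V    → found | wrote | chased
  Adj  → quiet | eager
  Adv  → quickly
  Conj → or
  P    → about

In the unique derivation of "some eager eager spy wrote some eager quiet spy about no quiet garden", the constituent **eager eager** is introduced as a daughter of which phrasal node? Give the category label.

[S [NP [Det some] [AP [Adj eager] [AP [Adj eager]]] [N spy]] [VP [VP [V wrote] [NP [Det some] [AP [Adj eager] [AP [Adj quiet]]] [N spy]]] [PP [P about] [NP [Det no] [AP [Adj quiet]] [N garden]]]]]
The span 'eager eager' is the AP node built by AP → Adj AP.
Its mother is the NP built by NP → Det AP N.

NP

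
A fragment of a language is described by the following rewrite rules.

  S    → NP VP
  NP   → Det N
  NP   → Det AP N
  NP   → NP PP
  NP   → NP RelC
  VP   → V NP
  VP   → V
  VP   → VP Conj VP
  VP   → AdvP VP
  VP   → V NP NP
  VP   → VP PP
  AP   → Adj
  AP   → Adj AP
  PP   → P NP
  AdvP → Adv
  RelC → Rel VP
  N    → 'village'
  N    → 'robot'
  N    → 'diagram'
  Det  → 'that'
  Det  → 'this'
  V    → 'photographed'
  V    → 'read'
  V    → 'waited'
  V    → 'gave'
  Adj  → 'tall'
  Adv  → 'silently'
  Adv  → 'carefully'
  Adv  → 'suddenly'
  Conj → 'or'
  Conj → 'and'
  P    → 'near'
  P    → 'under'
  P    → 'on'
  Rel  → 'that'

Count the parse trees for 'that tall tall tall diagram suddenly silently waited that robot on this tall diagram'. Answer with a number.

4

Two of the 4 distinct bracketings:
[S [NP [Det that] [AP [Adj tall] [AP [Adj tall] [AP [Adj tall]]]] [N diagram]] [VP [AdvP [Adv suddenly]] [VP [AdvP [Adv silently]] [VP [V waited] [NP [NP [Det that] [N robot]] [PP [P on] [NP [Det this] [AP [Adj tall]] [N diagram]]]]]]]]
[S [NP [Det that] [AP [Adj tall] [AP [Adj tall] [AP [Adj tall]]]] [N diagram]] [VP [AdvP [Adv suddenly]] [VP [AdvP [Adv silently]] [VP [VP [V waited] [NP [Det that] [N robot]]] [PP [P on] [NP [Det this] [AP [Adj tall]] [N diagram]]]]]]]
The difference turns on whether NP → NP PP is used at the relevant span, versus an alternative expansion of NP.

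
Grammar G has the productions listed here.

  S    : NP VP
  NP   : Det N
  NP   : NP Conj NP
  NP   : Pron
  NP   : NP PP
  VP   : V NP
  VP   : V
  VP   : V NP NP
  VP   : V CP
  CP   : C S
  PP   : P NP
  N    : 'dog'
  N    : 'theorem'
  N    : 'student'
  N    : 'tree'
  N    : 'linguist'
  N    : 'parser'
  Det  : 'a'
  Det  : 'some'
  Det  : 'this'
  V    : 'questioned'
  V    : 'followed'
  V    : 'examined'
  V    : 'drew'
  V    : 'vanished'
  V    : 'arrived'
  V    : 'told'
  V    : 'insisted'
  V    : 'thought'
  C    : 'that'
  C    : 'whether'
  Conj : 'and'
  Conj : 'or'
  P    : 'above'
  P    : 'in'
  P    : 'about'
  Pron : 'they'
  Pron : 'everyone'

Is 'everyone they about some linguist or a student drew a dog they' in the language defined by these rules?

For S → NP VP, the only prefix that parses as NP is 'everyone', but the remainder 'they about some linguist or a student drew a dog they' is not a VP under these rules.

Ungrammatical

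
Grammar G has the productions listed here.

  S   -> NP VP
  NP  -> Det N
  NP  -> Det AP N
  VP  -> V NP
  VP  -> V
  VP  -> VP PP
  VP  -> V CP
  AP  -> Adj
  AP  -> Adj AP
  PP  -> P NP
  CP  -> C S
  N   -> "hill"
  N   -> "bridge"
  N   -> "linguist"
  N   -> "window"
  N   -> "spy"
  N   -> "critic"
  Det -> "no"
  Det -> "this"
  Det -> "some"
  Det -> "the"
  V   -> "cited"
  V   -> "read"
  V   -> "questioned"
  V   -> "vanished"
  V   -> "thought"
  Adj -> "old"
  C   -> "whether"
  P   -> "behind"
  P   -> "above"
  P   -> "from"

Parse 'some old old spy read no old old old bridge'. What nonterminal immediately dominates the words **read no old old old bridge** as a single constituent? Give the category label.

[S [NP [Det some] [AP [Adj old] [AP [Adj old]]] [N spy]] [VP [V read] [NP [Det no] [AP [Adj old] [AP [Adj old] [AP [Adj old]]]] [N bridge]]]]
The span 'read no old old old bridge' is the VP node built by VP → V NP.

VP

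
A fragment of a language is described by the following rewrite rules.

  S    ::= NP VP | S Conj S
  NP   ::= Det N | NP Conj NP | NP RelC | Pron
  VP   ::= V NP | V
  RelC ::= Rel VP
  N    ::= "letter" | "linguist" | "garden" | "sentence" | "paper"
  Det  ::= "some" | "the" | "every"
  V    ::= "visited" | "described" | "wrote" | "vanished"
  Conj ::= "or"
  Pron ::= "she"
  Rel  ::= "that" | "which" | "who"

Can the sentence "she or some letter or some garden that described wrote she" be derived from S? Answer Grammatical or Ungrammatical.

Grammatical

S
  NP
    NP
      Pron: she
    Conj: or
    NP
      NP
        Det: some
        N: letter
      Conj: or
      NP
        NP
          Det: some
          N: garden
        RelC
          Rel: that
          VP
            V: described
  VP
    V: wrote
    NP
      Pron: she
The bracketing above is licensed at every node by one of the given productions, with S at the root.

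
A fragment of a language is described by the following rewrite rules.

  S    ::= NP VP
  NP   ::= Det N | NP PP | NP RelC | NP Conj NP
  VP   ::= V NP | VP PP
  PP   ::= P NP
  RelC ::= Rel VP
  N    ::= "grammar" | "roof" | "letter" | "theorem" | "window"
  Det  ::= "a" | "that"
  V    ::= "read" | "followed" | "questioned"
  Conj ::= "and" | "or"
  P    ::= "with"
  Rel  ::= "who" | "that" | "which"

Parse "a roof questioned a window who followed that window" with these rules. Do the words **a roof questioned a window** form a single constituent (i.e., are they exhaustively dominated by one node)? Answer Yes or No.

[S [NP [Det a] [N roof]] [VP [V questioned] [NP [NP [Det a] [N window]] [RelC [Rel who] [VP [V followed] [NP [Det that] [N window]]]]]]]
The smallest constituent containing 'a roof questioned a window' is the S spanning 'a roof questioned a window who followed that window'; no single node in the tree dominates exactly the given words.

No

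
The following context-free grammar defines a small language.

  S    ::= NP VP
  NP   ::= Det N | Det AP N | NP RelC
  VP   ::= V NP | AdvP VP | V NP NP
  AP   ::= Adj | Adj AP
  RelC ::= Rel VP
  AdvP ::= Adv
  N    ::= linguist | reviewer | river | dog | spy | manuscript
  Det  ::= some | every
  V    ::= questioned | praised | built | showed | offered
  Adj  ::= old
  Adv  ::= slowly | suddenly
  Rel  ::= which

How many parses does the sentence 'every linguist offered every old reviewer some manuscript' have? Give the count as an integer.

1

[S [NP [Det every] [N linguist]] [VP [V offered] [NP [Det every] [AP [Adj old]] [N reviewer]] [NP [Det some] [N manuscript]]]]
No rule offers an alternative attachment or grouping for any span, so this is the only derivation.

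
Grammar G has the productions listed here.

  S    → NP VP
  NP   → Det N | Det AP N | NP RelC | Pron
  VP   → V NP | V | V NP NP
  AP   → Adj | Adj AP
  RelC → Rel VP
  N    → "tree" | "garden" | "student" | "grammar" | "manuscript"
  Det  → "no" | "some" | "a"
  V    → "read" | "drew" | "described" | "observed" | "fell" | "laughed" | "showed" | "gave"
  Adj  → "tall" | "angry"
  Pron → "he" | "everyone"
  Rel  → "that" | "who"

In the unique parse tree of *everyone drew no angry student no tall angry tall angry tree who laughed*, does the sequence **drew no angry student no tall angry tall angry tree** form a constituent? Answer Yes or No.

No

[S [NP [Pron everyone]] [VP [V drew] [NP [Det no] [AP [Adj angry]] [N student]] [NP [NP [Det no] [AP [Adj tall] [AP [Adj angry] [AP [Adj tall] [AP [Adj angry]]]]] [N tree]] [RelC [Rel who] [VP [V laughed]]]]]]
The smallest constituent containing 'drew no angry student no tall angry tall angry tree' is the VP spanning 'drew no angry student no tall angry tall angry tree who laughed'; no single node in the tree dominates exactly the given words.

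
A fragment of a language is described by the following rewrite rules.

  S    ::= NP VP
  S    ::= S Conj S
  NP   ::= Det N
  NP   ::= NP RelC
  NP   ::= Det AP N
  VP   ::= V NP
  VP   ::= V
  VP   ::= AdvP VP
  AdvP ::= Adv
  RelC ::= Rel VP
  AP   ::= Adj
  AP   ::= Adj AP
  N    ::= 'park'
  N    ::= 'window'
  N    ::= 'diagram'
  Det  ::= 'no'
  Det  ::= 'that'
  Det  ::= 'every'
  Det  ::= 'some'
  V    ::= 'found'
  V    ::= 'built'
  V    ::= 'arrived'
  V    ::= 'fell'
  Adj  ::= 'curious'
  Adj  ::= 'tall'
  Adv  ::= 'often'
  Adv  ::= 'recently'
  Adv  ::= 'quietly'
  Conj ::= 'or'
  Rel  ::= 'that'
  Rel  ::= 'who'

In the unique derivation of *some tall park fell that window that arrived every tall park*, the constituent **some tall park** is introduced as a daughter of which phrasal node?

S

S
  NP
    Det: some
    AP
      Adj: tall
    N: park
  VP
    V: fell
    NP
      NP
        Det: that
        N: window
      RelC
        Rel: that
        VP
          V: arrived
          NP
            Det: every
            AP
              Adj: tall
            N: park
The span 'some tall park' is the NP node built by NP → Det AP N.
Its mother is the S built by S → NP VP.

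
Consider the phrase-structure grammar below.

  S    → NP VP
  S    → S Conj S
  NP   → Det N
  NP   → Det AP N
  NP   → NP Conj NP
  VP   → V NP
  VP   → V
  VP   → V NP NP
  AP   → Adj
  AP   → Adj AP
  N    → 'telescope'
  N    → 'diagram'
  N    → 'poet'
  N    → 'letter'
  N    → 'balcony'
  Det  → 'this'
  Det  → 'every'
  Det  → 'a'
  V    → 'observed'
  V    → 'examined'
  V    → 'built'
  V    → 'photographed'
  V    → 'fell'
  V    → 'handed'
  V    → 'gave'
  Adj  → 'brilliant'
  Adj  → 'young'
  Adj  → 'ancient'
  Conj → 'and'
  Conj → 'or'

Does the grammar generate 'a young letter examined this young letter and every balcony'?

Grammatical

S
  NP
    Det: a
    AP
      Adj: young
    N: letter
  VP
    V: examined
    NP
      NP
        Det: this
        AP
          Adj: young
        N: letter
      Conj: and
      NP
        Det: every
        N: balcony
Every word is introduced by a lexical rule and the phrasal rules combine the resulting categories into a single S.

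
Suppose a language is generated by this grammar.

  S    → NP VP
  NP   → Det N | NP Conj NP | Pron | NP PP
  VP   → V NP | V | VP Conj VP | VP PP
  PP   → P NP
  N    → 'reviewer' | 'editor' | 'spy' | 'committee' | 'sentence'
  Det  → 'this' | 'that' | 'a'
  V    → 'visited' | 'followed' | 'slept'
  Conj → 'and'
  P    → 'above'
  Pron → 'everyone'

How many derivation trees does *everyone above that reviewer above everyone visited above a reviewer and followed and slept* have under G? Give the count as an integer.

4

Two of the 4 distinct bracketings:
[S [NP [NP [Pron everyone]] [PP [P above] [NP [NP [Det that] [N reviewer]] [PP [P above] [NP [Pron everyone]]]]]] [VP [VP [VP [V visited]] [PP [P above] [NP [Det a] [N reviewer]]]] [Conj and] [VP [VP [V followed]] [Conj and] [VP [V slept]]]]]
[S [NP [NP [Pron everyone]] [PP [P above] [NP [NP [Det that] [N reviewer]] [PP [P above] [NP [Pron everyone]]]]]] [VP [VP [VP [VP [V visited]] [PP [P above] [NP [Det a] [N reviewer]]]] [Conj and] [VP [V followed]]] [Conj and] [VP [V slept]]]]
The trees differ in how a recursive rule is bracketed over the same span.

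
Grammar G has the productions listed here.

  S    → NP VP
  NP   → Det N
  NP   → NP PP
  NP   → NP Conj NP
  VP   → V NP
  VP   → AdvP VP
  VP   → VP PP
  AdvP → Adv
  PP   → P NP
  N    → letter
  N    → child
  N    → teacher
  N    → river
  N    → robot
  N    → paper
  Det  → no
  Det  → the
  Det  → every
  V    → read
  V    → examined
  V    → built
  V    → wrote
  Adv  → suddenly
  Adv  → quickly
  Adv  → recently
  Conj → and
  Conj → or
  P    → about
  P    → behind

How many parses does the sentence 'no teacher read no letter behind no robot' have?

2

The two bracketings:
[S [NP [Det no] [N teacher]] [VP [V read] [NP [NP [Det no] [N letter]] [PP [P behind] [NP [Det no] [N robot]]]]]]
[S [NP [Det no] [N teacher]] [VP [VP [V read] [NP [Det no] [N letter]]] [PP [P behind] [NP [Det no] [N robot]]]]]
The difference turns on whether NP → NP PP is used at the relevant span, versus an alternative expansion of NP.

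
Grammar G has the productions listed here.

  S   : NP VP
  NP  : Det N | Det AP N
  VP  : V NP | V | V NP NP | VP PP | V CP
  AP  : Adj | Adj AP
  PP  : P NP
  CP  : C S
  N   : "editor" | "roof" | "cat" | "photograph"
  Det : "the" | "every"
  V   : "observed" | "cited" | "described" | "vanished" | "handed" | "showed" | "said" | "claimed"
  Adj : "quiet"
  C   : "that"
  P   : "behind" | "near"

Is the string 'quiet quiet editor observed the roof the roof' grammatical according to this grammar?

For S → NP VP, no prefix of the string parses as an NP.

Ungrammatical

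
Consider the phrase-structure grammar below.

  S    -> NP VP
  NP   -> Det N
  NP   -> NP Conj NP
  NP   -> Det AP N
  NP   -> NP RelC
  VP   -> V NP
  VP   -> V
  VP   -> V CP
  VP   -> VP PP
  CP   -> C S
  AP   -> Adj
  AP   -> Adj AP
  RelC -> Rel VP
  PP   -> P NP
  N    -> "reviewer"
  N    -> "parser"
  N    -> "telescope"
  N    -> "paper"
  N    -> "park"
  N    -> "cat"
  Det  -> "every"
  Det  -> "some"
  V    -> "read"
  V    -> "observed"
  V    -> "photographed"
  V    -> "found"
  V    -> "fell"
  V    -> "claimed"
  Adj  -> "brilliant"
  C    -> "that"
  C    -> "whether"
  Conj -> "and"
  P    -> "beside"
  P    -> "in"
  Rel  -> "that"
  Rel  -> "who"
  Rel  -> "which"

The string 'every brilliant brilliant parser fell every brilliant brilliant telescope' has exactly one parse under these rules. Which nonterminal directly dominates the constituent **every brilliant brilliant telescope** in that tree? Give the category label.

[S [NP [Det every] [AP [Adj brilliant] [AP [Adj brilliant]]] [N parser]] [VP [V fell] [NP [Det every] [AP [Adj brilliant] [AP [Adj brilliant]]] [N telescope]]]]
The span 'every brilliant brilliant telescope' is the NP node built by NP → Det AP N.
Its mother is the VP built by VP → V NP.

VP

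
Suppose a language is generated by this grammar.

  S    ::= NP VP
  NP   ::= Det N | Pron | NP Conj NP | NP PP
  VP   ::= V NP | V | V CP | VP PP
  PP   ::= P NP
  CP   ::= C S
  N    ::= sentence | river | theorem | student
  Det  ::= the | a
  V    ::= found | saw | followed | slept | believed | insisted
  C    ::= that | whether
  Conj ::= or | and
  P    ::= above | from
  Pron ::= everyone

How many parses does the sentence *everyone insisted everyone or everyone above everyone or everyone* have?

6

Two of the 6 distinct bracketings:
[S [NP [Pron everyone]] [VP [V insisted] [NP [NP [Pron everyone]] [Conj or] [NP [NP [NP [Pron everyone]] [PP [P above] [NP [Pron everyone]]]] [Conj or] [NP [Pron everyone]]]]]]
[S [NP [Pron everyone]] [VP [V insisted] [NP [NP [Pron everyone]] [Conj or] [NP [NP [Pron everyone]] [PP [P above] [NP [NP [Pron everyone]] [Conj or] [NP [Pron everyone]]]]]]]]
The trees differ in how a recursive rule is bracketed over the same span.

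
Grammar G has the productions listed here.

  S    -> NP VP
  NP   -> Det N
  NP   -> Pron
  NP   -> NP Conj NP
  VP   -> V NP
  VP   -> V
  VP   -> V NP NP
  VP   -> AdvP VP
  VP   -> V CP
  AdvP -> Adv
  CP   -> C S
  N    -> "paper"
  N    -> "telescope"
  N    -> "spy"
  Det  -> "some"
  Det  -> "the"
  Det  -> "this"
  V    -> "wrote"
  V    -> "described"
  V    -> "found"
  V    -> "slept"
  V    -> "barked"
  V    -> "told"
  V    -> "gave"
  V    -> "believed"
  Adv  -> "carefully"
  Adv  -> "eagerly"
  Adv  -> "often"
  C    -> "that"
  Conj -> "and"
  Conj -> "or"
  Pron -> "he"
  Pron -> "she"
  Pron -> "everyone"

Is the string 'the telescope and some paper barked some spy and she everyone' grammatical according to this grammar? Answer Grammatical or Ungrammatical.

Grammatical

S
  NP
    NP
      Det: the
      N: telescope
    Conj: and
    NP
      Det: some
      N: paper
  VP
    V: barked
    NP
      NP
        Det: some
        N: spy
      Conj: and
      NP
        Pron: she
    NP
      Pron: everyone
Every word is introduced by a lexical rule and the phrasal rules combine the resulting categories into a single S.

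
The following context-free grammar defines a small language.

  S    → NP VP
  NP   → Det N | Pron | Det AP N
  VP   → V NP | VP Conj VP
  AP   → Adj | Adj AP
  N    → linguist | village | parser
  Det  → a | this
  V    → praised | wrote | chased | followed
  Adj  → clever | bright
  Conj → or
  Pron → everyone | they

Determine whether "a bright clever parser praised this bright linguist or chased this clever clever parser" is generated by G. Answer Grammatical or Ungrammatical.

Grammatical

S
  NP
    Det: a
    AP
      Adj: bright
      AP
        Adj: clever
    N: parser
  VP
    VP
      V: praised
      NP
        Det: this
        AP
          Adj: bright
        N: linguist
    Conj: or
    VP
      V: chased
      NP
        Det: this
        AP
          Adj: clever
          AP
            Adj: clever
        N: parser
The bracketing above is licensed at every node by one of the given productions, with S at the root.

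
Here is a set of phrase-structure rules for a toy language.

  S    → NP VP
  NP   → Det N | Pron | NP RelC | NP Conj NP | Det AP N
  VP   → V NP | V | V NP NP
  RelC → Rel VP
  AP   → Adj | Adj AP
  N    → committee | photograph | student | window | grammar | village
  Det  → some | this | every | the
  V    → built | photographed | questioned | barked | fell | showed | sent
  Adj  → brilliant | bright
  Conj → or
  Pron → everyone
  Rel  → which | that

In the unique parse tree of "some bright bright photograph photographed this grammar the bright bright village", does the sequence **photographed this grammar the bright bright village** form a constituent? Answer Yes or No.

[S [NP [Det some] [AP [Adj bright] [AP [Adj bright]]] [N photograph]] [VP [V photographed] [NP [Det this] [N grammar]] [NP [Det the] [AP [Adj bright] [AP [Adj bright]]] [N village]]]]
The words 'photographed this grammar the bright bright village' are exhaustively dominated by a single VP node (built by VP → V NP NP), so they form a constituent.

Yes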